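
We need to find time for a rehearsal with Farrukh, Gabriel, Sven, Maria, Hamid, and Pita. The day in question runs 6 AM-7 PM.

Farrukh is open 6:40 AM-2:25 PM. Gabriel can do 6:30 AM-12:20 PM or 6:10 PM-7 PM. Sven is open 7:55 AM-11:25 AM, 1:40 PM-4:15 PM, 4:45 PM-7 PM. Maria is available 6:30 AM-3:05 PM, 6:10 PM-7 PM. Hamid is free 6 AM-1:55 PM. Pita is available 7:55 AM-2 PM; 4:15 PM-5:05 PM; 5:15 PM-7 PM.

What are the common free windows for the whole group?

Farrukh ∩ Gabriel: 06:40-12:20.
Farrukh ∩ Gabriel ∩ Sven: 07:55-11:25.
Farrukh ∩ Gabriel ∩ Sven ∩ Maria: 07:55-11:25.
Farrukh ∩ Gabriel ∩ Sven ∩ Maria ∩ Hamid: 07:55-11:25.
Farrukh ∩ Gabriel ∩ Sven ∩ Maria ∩ Hamid ∩ Pita: 07:55-11:25.

07:55-11:25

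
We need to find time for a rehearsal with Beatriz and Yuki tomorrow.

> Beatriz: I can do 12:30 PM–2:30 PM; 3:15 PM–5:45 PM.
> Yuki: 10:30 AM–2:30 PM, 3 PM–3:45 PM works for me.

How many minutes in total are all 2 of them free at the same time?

Beatriz ∩ Yuki: 12:30-14:30, 15:15-15:45.
So the common availability across everyone is 12:30-14:30, 15:15-15:45.
Summing the common windows: 120 + 30 = 150 minutes.

150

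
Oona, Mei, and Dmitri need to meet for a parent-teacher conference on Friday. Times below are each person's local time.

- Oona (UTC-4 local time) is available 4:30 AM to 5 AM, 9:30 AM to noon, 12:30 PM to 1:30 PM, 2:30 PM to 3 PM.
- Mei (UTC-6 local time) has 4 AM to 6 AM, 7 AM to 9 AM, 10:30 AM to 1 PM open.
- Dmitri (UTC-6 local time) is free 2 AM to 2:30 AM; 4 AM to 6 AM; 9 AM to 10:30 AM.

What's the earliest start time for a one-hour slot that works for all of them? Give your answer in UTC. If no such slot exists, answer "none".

none

Oona in UTC: 08:30-09:00, 13:30-16:00, 16:30-17:30, 18:30-19:00 (add 4h to convert from UTC-4).
Mei in UTC: 10:00-12:00, 13:00-15:00, 16:30-19:00 (add 6h to convert from UTC-6).
Dmitri in UTC: 08:00-08:30, 10:00-12:00, 15:00-16:30 (add 6h to convert from UTC-6).
Oona ∩ Mei: 13:30-15:00, 16:30-17:30, 18:30-19:00.
Oona ∩ Mei ∩ Dmitri: ∅.
There is no time when everyone is free.
No common window is at least 60 minutes long.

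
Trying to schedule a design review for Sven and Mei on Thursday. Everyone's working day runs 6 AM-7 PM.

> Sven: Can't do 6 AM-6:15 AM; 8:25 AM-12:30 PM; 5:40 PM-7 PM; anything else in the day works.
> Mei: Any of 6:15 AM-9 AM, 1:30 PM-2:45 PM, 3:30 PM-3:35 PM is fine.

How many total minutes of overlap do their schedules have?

Sven free: 06:15-08:25, 12:30-17:40 (invert busy blocks within the working day).
Mei free: 06:15-09:00, 13:30-14:45, 15:30-15:35.
Sven ∩ Mei: 06:15-08:25, 13:30-14:45, 15:30-15:35.
Those are the intersection windows.
Summing the common windows: 130 + 75 + 5 = 210 minutes.

210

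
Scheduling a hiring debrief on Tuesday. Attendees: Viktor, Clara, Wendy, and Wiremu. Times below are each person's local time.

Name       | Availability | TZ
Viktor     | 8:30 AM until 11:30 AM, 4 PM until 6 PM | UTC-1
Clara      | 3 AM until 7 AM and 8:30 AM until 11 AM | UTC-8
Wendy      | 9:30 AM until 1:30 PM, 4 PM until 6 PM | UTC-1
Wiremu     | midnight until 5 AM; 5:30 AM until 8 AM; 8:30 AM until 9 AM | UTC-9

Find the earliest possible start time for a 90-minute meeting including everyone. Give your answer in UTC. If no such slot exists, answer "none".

Viktor in UTC: 09:30-12:30, 17:00-19:00 (add 1h to convert from UTC-1).
Clara in UTC: 11:00-15:00, 16:30-19:00 (add 8h to convert from UTC-8).
Wendy in UTC: 10:30-14:30, 17:00-19:00 (add 1h to convert from UTC-1).
Wiremu in UTC: 09:00-14:00, 14:30-17:00, 17:30-18:00 (add 9h to convert from UTC-9).
Viktor ∩ Clara: 11:00-12:30, 17:00-19:00.
Viktor ∩ Clara ∩ Wendy: 11:00-12:30, 17:00-19:00.
Viktor ∩ Clara ∩ Wendy ∩ Wiremu: 11:00-12:30, 17:30-18:00.
Those are the intersection windows.
The first common window of at least 90 minutes is 11:00-12:30, so the earliest start is 11:00.

11:00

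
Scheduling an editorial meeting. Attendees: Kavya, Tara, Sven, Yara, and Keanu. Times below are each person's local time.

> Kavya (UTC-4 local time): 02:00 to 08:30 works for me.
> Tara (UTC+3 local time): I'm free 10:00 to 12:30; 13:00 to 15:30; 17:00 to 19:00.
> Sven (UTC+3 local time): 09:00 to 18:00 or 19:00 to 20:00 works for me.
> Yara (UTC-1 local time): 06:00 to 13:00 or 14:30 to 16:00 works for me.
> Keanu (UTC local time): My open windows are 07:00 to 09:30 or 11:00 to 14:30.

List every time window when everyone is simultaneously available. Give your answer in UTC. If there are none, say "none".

07:00-09:30, 11:00-12:30

Kavya in UTC: 06:00-12:30 (add 4h to convert from UTC-4).
Tara in UTC: 07:00-09:30, 10:00-12:30, 14:00-16:00 (subtract 3h to convert from UTC+3).
Sven in UTC: 06:00-15:00, 16:00-17:00 (subtract 3h to convert from UTC+3).
Yara in UTC: 07:00-14:00, 15:30-17:00 (add 1h to convert from UTC-1).
Keanu in UTC: 07:00-09:30, 11:00-14:30.
Kavya ∩ Tara: 07:00-09:30, 10:00-12:30.
Kavya ∩ Tara ∩ Sven: 07:00-09:30, 10:00-12:30.
Kavya ∩ Tara ∩ Sven ∩ Yara: 07:00-09:30, 10:00-12:30.
Kavya ∩ Tara ∩ Sven ∩ Yara ∩ Keanu: 07:00-09:30, 11:00-12:30.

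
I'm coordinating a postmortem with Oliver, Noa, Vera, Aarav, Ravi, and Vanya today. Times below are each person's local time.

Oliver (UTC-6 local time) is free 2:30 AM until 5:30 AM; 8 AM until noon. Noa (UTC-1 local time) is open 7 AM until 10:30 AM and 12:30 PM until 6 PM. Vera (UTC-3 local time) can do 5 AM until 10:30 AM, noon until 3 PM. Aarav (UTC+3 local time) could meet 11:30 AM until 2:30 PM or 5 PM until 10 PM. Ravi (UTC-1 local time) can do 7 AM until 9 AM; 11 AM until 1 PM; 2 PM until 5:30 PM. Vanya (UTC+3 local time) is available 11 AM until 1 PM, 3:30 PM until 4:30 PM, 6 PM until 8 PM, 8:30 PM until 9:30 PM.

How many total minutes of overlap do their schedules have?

240

Oliver in UTC: 08:30-11:30, 14:00-18:00 (add 6h to convert from UTC-6).
Noa in UTC: 08:00-11:30, 13:30-19:00 (add 1h to convert from UTC-1).
Vera in UTC: 08:00-13:30, 15:00-18:00 (add 3h to convert from UTC-3).
Aarav in UTC: 08:30-11:30, 14:00-19:00 (subtract 3h to convert from UTC+3).
Ravi in UTC: 08:00-10:00, 12:00-14:00, 15:00-18:30 (add 1h to convert from UTC-1).
Vanya in UTC: 08:00-10:00, 12:30-13:30, 15:00-17:00, 17:30-18:30 (subtract 3h to convert from UTC+3).
Oliver ∩ Noa: 08:30-11:30, 14:00-18:00.
Oliver ∩ Noa ∩ Vera: 08:30-11:30, 15:00-18:00.
Oliver ∩ Noa ∩ Vera ∩ Aarav: 08:30-11:30, 15:00-18:00.
Oliver ∩ Noa ∩ Vera ∩ Aarav ∩ Ravi: 08:30-10:00, 15:00-18:00.
Oliver ∩ Noa ∩ Vera ∩ Aarav ∩ Ravi ∩ Vanya: 08:30-10:00, 15:00-17:00, 17:30-18:00.
Summing the common windows: 90 + 120 + 30 = 240 minutes.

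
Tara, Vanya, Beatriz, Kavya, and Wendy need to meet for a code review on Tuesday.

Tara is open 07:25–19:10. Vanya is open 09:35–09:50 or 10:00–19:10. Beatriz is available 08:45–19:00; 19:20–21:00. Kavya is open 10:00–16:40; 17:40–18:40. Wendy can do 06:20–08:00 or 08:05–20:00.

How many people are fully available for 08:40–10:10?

2

Tara and Wendy can make the full 08:40-10:10 slot — that's 2.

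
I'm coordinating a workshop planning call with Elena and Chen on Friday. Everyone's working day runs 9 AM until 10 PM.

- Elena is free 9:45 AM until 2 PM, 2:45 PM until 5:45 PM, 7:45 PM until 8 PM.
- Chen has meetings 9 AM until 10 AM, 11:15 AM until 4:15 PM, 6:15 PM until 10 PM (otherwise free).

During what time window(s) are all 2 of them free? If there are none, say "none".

Elena free: 09:45-14:00, 14:45-17:45, 19:45-20:00.
Chen free: 10:00-11:15, 16:15-18:15 (invert busy blocks within the working day).
Elena ∩ Chen: 10:00-11:15, 16:15-17:45.

10:00-11:15, 16:15-17:45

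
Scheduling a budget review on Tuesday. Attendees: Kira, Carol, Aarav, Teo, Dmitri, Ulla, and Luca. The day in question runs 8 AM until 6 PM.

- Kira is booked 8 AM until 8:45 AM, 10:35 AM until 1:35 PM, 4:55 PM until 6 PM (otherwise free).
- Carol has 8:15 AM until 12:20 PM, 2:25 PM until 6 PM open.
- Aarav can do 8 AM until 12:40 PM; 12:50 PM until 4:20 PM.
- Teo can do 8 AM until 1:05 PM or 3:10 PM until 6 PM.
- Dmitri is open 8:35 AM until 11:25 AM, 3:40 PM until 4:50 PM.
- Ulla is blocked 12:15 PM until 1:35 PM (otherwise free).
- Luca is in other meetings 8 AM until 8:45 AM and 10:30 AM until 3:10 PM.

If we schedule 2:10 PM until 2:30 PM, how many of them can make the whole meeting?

Kira free: 08:45-10:35, 13:35-16:55 (invert busy blocks within the working day).
Carol free: 08:15-12:20, 14:25-18:00.
Aarav free: 08:00-12:40, 12:50-16:20.
Teo free: 08:00-13:05, 15:10-18:00.
Dmitri free: 08:35-11:25, 15:40-16:50.
Ulla free: 08:00-12:15, 13:35-18:00 (invert busy blocks within the working day).
Luca free: 08:45-10:30, 15:10-18:00 (invert busy blocks within the working day).
Kira, Aarav, and Ulla can make the full 14:10-14:30 slot — that's 3.

3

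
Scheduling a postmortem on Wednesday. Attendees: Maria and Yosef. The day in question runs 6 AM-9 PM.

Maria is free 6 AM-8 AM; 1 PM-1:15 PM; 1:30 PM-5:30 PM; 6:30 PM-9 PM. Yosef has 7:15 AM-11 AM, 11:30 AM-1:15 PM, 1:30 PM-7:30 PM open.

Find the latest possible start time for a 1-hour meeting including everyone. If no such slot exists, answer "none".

Maria ∩ Yosef: 07:15-08:00, 13:00-13:15, 13:30-17:30, 18:30-19:30.
So the common availability across everyone is 07:15-08:00, 13:00-13:15, 13:30-17:30, 18:30-19:30.
The last common window of at least 60 minutes is 18:30-19:30; a 60-minute meeting can start as late as 18:30 and still end by 19:30.

18:30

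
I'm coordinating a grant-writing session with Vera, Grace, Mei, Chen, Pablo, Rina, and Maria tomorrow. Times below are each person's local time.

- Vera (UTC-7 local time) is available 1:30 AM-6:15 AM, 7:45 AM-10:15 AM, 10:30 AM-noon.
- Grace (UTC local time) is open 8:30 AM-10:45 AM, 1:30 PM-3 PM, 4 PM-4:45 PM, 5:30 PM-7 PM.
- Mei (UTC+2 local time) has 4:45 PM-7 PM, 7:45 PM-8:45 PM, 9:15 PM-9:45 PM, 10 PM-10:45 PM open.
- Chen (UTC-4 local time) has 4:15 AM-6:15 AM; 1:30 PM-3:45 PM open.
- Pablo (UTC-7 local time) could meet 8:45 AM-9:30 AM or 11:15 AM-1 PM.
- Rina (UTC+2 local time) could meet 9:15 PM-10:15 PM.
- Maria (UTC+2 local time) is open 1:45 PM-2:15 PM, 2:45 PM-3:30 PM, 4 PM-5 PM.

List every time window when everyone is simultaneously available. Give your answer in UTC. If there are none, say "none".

none

Vera in UTC: 08:30-13:15, 14:45-17:15, 17:30-19:00 (add 7h to convert from UTC-7).
Grace in UTC: 08:30-10:45, 13:30-15:00, 16:00-16:45, 17:30-19:00.
Mei in UTC: 14:45-17:00, 17:45-18:45, 19:15-19:45, 20:00-20:45 (subtract 2h to convert from UTC+2).
Chen in UTC: 08:15-10:15, 17:30-19:45 (add 4h to convert from UTC-4).
Pablo in UTC: 15:45-16:30, 18:15-20:00 (add 7h to convert from UTC-7).
Rina in UTC: 19:15-20:15 (subtract 2h to convert from UTC+2).
Maria in UTC: 11:45-12:15, 12:45-13:30, 14:00-15:00 (subtract 2h to convert from UTC+2).
Vera ∩ Grace: 08:30-10:45, 14:45-15:00, 16:00-16:45, 17:30-19:00.
Vera ∩ Grace ∩ Mei: 14:45-15:00, 16:00-16:45, 17:45-18:45.
Vera ∩ Grace ∩ Mei ∩ Chen: 17:45-18:45.
Vera ∩ Grace ∩ Mei ∩ Chen ∩ Pablo: 18:15-18:45.
Vera ∩ Grace ∩ Mei ∩ Chen ∩ Pablo ∩ Rina: ∅.
Vera ∩ Grace ∩ Mei ∩ Chen ∩ Pablo ∩ Rina ∩ Maria: ∅.
There is no time when everyone is free.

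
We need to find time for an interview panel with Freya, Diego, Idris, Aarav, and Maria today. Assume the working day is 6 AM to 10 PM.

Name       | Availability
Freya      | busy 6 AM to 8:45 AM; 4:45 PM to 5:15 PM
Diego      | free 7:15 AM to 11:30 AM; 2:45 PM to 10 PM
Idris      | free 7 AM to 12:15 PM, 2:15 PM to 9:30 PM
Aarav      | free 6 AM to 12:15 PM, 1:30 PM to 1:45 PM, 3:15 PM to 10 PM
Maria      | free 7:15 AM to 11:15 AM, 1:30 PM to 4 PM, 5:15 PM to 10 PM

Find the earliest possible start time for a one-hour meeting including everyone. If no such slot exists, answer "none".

Freya free: 08:45-16:45, 17:15-22:00 (invert busy blocks within the working day).
Diego free: 07:15-11:30, 14:45-22:00.
Idris free: 07:00-12:15, 14:15-21:30.
Aarav free: 06:00-12:15, 13:30-13:45, 15:15-22:00.
Maria free: 07:15-11:15, 13:30-16:00, 17:15-22:00.
Freya ∩ Diego: 08:45-11:30, 14:45-16:45, 17:15-22:00.
Freya ∩ Diego ∩ Idris: 08:45-11:30, 14:45-16:45, 17:15-21:30.
Freya ∩ Diego ∩ Idris ∩ Aarav: 08:45-11:30, 15:15-16:45, 17:15-21:30.
Freya ∩ Diego ∩ Idris ∩ Aarav ∩ Maria: 08:45-11:15, 15:15-16:00, 17:15-21:30.
So the common availability across everyone is 08:45-11:15, 15:15-16:00, 17:15-21:30.
The first common window of at least 60 minutes is 08:45-11:15, so the earliest start is 08:45.

08:45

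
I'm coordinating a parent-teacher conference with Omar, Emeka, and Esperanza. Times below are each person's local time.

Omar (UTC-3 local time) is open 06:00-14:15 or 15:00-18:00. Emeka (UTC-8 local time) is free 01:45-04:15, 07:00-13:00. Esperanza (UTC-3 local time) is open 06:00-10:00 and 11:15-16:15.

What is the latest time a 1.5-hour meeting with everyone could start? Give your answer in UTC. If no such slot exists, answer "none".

Omar in UTC: 09:00-17:15, 18:00-21:00 (add 3h to convert from UTC-3).
Emeka in UTC: 09:45-12:15, 15:00-21:00 (add 8h to convert from UTC-8).
Esperanza in UTC: 09:00-13:00, 14:15-19:15 (add 3h to convert from UTC-3).
Omar ∩ Emeka: 09:45-12:15, 15:00-17:15, 18:00-21:00.
Omar ∩ Emeka ∩ Esperanza: 09:45-12:15, 15:00-17:15, 18:00-19:15.
The last common window of at least 90 minutes is 15:00-17:15; a 90-minute meeting can start as late as 15:45 and still end by 17:15.

15:45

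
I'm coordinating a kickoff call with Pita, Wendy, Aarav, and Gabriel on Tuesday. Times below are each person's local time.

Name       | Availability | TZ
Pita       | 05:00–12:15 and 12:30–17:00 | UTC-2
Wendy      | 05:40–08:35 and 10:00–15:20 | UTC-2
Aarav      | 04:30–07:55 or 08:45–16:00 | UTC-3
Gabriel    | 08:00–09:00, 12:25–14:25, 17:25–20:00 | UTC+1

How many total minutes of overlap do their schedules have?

160

Pita in UTC: 07:00-14:15, 14:30-19:00 (add 2h to convert from UTC-2).
Wendy in UTC: 07:40-10:35, 12:00-17:20 (add 2h to convert from UTC-2).
Aarav in UTC: 07:30-10:55, 11:45-19:00 (add 3h to convert from UTC-3).
Gabriel in UTC: 07:00-08:00, 11:25-13:25, 16:25-19:00 (subtract 1h to convert from UTC+1).
Pita ∩ Wendy: 07:40-10:35, 12:00-14:15, 14:30-17:20.
Pita ∩ Wendy ∩ Aarav: 07:40-10:35, 12:00-14:15, 14:30-17:20.
Pita ∩ Wendy ∩ Aarav ∩ Gabriel: 07:40-08:00, 12:00-13:25, 16:25-17:20.
So the common availability across everyone is 07:40-08:00, 12:00-13:25, 16:25-17:20.
Summing the common windows: 20 + 85 + 55 = 160 minutes.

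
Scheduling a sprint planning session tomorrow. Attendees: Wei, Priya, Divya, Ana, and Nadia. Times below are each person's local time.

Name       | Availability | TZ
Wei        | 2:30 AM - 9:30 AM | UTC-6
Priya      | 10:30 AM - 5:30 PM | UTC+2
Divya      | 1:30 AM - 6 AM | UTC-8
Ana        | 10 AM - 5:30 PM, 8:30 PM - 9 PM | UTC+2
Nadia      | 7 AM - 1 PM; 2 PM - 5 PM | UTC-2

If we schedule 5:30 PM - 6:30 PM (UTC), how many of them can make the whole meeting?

Wei in UTC: 08:30-15:30 (add 6h to convert from UTC-6).
Priya in UTC: 08:30-15:30 (subtract 2h to convert from UTC+2).
Divya in UTC: 09:30-14:00 (add 8h to convert from UTC-8).
Ana in UTC: 08:00-15:30, 18:30-19:00 (subtract 2h to convert from UTC+2).
Nadia in UTC: 09:00-15:00, 16:00-19:00 (add 2h to convert from UTC-2).
Nadia can make the full 17:30-18:30 slot — that's 1.

1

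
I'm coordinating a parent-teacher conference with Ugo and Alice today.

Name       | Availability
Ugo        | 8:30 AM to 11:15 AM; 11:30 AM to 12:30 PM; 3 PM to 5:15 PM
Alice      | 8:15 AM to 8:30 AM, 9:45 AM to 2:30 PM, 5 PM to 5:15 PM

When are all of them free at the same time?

Ugo ∩ Alice: 09:45-11:15, 11:30-12:30, 17:00-17:15.
So the common availability across everyone is 09:45-11:15, 11:30-12:30, 17:00-17:15.

09:45-11:15, 11:30-12:30, 17:00-17:15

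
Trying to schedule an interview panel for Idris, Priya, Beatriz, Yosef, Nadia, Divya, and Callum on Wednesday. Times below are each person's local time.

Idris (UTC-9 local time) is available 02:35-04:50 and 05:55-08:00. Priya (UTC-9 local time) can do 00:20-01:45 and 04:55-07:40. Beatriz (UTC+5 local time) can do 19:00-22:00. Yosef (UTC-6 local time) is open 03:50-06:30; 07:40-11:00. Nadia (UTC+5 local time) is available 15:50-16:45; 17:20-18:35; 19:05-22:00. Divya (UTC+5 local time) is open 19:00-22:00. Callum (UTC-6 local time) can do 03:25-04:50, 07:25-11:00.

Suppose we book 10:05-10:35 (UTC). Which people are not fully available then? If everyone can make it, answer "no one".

Idris in UTC: 11:35-13:50, 14:55-17:00 (add 9h to convert from UTC-9).
Priya in UTC: 09:20-10:45, 13:55-16:40 (add 9h to convert from UTC-9).
Beatriz in UTC: 14:00-17:00 (subtract 5h to convert from UTC+5).
Yosef in UTC: 09:50-12:30, 13:40-17:00 (add 6h to convert from UTC-6).
Nadia in UTC: 10:50-11:45, 12:20-13:35, 14:05-17:00 (subtract 5h to convert from UTC+5).
Divya in UTC: 14:00-17:00 (subtract 5h to convert from UTC+5).
Callum in UTC: 09:25-10:50, 13:25-17:00 (add 6h to convert from UTC-6).
Idris: not fully free for 10:05-10:35. Priya: free for 10:05-10:35. Beatriz: not fully free for 10:05-10:35. Yosef: free for 10:05-10:35. Nadia: not fully free for 10:05-10:35. Divya: not fully free for 10:05-10:35. Callum: free for 10:05-10:35.

Beatriz, Divya, Idris, Nadia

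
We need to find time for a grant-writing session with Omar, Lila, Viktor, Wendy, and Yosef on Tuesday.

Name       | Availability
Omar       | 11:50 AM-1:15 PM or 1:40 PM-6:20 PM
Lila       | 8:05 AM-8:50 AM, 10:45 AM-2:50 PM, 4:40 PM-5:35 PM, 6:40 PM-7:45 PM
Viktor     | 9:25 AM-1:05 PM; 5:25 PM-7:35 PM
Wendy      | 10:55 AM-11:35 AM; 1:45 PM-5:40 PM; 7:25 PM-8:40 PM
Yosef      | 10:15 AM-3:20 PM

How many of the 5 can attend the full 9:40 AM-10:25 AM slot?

Viktor can make the full 09:40-10:25 slot — that's 1.

1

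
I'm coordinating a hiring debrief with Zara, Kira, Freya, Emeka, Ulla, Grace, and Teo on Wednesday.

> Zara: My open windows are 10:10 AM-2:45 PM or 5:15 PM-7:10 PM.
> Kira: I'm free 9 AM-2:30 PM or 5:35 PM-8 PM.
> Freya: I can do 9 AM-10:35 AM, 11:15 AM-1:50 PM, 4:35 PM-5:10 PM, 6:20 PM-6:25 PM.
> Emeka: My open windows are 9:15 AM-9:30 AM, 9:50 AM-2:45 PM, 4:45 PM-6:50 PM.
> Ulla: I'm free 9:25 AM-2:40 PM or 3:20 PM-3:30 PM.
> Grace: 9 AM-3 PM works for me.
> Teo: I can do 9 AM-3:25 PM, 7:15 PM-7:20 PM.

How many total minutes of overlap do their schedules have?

Zara ∩ Kira: 10:10-14:30, 17:35-19:10.
Zara ∩ Kira ∩ Freya: 10:10-10:35, 11:15-13:50, 18:20-18:25.
Zara ∩ Kira ∩ Freya ∩ Emeka: 10:10-10:35, 11:15-13:50, 18:20-18:25.
Zara ∩ Kira ∩ Freya ∩ Emeka ∩ Ulla: 10:10-10:35, 11:15-13:50.
Zara ∩ Kira ∩ Freya ∩ Emeka ∩ Ulla ∩ Grace: 10:10-10:35, 11:15-13:50.
Zara ∩ Kira ∩ Freya ∩ Emeka ∩ Ulla ∩ Grace ∩ Teo: 10:10-10:35, 11:15-13:50.
So the common availability across everyone is 10:10-10:35, 11:15-13:50.
Summing the common windows: 25 + 155 = 180 minutes.

180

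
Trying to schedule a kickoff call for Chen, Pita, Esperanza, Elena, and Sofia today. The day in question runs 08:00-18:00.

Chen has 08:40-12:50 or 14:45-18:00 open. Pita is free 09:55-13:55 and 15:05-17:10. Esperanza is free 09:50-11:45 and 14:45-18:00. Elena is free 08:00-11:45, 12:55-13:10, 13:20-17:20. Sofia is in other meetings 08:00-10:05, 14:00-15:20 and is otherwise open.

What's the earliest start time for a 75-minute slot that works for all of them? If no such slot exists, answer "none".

Chen free: 08:40-12:50, 14:45-18:00.
Pita free: 09:55-13:55, 15:05-17:10.
Esperanza free: 09:50-11:45, 14:45-18:00.
Elena free: 08:00-11:45, 12:55-13:10, 13:20-17:20.
Sofia free: 10:05-14:00, 15:20-18:00 (invert busy blocks within the working day).
Chen ∩ Pita: 09:55-12:50, 15:05-17:10.
Chen ∩ Pita ∩ Esperanza: 09:55-11:45, 15:05-17:10.
Chen ∩ Pita ∩ Esperanza ∩ Elena: 09:55-11:45, 15:05-17:10.
Chen ∩ Pita ∩ Esperanza ∩ Elena ∩ Sofia: 10:05-11:45, 15:20-17:10.
The first common window of at least 75 minutes is 10:05-11:45, so the earliest start is 10:05.

10:05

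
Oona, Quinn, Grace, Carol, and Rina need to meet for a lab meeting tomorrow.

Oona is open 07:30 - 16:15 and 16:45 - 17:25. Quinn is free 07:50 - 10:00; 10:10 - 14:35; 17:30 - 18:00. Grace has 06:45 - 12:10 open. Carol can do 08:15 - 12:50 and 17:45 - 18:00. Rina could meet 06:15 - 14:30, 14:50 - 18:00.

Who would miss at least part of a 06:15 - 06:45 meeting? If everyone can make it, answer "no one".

Carol, Grace, Oona, Quinn

Oona: not fully free for 06:15-06:45. Quinn: not fully free for 06:15-06:45. Grace: not fully free for 06:15-06:45. Carol: not fully free for 06:15-06:45. Rina: free for 06:15-06:45.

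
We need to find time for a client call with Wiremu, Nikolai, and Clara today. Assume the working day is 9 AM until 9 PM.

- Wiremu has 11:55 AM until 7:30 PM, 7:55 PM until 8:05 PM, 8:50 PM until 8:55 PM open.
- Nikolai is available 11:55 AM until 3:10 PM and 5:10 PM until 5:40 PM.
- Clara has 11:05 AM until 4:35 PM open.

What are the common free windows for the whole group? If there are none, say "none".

Wiremu ∩ Nikolai: 11:55-15:10, 17:10-17:40.
Wiremu ∩ Nikolai ∩ Clara: 11:55-15:10.

11:55-15:10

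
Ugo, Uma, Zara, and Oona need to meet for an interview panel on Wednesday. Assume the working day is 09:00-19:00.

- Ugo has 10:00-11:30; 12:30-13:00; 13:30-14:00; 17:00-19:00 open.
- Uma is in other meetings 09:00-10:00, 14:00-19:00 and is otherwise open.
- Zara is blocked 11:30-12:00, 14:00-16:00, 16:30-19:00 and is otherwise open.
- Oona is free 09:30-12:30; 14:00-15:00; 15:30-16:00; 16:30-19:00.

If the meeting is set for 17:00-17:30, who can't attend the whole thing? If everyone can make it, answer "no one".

Uma, Zara

Ugo free: 10:00-11:30, 12:30-13:00, 13:30-14:00, 17:00-19:00.
Uma free: 10:00-14:00 (invert busy blocks within the working day).
Zara free: 09:00-11:30, 12:00-14:00, 16:00-16:30 (invert busy blocks within the working day).
Oona free: 09:30-12:30, 14:00-15:00, 15:30-16:00, 16:30-19:00.
Ugo: free for 17:00-17:30. Uma: not fully free for 17:00-17:30. Zara: not fully free for 17:00-17:30. Oona: free for 17:00-17:30.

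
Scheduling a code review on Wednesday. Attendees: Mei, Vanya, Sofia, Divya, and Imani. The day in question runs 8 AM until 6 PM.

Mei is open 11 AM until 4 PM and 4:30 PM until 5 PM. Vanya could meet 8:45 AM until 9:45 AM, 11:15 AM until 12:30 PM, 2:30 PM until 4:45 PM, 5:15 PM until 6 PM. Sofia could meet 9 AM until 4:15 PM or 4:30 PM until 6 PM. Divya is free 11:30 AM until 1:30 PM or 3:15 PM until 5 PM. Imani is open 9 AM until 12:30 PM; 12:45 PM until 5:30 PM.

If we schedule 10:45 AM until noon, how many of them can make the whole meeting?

2

Sofia and Imani can make the full 10:45-12:00 slot — that's 2.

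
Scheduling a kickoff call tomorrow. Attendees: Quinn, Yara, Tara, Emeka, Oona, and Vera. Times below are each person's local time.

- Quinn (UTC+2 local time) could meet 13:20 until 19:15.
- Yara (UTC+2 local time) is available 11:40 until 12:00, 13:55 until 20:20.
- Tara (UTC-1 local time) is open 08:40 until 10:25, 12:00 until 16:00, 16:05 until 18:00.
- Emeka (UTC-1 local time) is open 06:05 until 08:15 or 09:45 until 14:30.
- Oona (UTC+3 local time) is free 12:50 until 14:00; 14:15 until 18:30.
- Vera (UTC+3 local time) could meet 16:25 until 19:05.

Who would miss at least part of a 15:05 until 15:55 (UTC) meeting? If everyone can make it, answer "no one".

Emeka, Oona

Quinn in UTC: 11:20-17:15 (subtract 2h to convert from UTC+2).
Yara in UTC: 09:40-10:00, 11:55-18:20 (subtract 2h to convert from UTC+2).
Tara in UTC: 09:40-11:25, 13:00-17:00, 17:05-19:00 (add 1h to convert from UTC-1).
Emeka in UTC: 07:05-09:15, 10:45-15:30 (add 1h to convert from UTC-1).
Oona in UTC: 09:50-11:00, 11:15-15:30 (subtract 3h to convert from UTC+3).
Vera in UTC: 13:25-16:05 (subtract 3h to convert from UTC+3).
Quinn: free for 15:05-15:55. Yara: free for 15:05-15:55. Tara: free for 15:05-15:55. Emeka: not fully free for 15:05-15:55. Oona: not fully free for 15:05-15:55. Vera: free for 15:05-15:55.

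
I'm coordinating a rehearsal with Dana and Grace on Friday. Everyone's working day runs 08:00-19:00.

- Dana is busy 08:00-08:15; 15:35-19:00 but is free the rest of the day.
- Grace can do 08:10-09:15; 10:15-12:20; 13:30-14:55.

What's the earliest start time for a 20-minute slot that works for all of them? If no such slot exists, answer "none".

Dana free: 08:15-15:35 (invert busy blocks within the working day).
Grace free: 08:10-09:15, 10:15-12:20, 13:30-14:55.
Dana ∩ Grace: 08:15-09:15, 10:15-12:20, 13:30-14:55.
So the common availability across everyone is 08:15-09:15, 10:15-12:20, 13:30-14:55.
The first common window of at least 20 minutes is 08:15-09:15, so the earliest start is 08:15.

08:15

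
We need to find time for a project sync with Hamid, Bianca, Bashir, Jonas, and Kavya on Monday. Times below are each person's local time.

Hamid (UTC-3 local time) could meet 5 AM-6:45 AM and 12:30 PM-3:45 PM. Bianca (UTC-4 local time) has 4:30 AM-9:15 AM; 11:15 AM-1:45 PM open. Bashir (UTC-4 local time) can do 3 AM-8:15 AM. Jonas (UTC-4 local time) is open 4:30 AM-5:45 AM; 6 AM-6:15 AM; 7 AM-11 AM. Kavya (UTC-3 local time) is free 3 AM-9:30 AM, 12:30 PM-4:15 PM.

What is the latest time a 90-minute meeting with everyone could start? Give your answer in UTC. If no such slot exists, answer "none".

Hamid in UTC: 08:00-09:45, 15:30-18:45 (add 3h to convert from UTC-3).
Bianca in UTC: 08:30-13:15, 15:15-17:45 (add 4h to convert from UTC-4).
Bashir in UTC: 07:00-12:15 (add 4h to convert from UTC-4).
Jonas in UTC: 08:30-09:45, 10:00-10:15, 11:00-15:00 (add 4h to convert from UTC-4).
Kavya in UTC: 06:00-12:30, 15:30-19:15 (add 3h to convert from UTC-3).
Hamid ∩ Bianca: 08:30-09:45, 15:30-17:45.
Hamid ∩ Bianca ∩ Bashir: 08:30-09:45.
Hamid ∩ Bianca ∩ Bashir ∩ Jonas: 08:30-09:45.
Hamid ∩ Bianca ∩ Bashir ∩ Jonas ∩ Kavya: 08:30-09:45.
So the common availability across everyone is 08:30-09:45.
No common window is at least 90 minutes long.

none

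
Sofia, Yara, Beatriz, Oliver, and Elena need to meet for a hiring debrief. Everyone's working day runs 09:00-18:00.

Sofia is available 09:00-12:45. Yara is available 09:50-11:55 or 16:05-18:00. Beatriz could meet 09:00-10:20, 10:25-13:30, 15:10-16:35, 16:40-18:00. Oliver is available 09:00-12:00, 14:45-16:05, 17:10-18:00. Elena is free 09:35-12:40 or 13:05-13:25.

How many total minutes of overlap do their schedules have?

Sofia ∩ Yara: 09:50-11:55.
Sofia ∩ Yara ∩ Beatriz: 09:50-10:20, 10:25-11:55.
Sofia ∩ Yara ∩ Beatriz ∩ Oliver: 09:50-10:20, 10:25-11:55.
Sofia ∩ Yara ∩ Beatriz ∩ Oliver ∩ Elena: 09:50-10:20, 10:25-11:55.
Summing the common windows: 30 + 90 = 120 minutes.

120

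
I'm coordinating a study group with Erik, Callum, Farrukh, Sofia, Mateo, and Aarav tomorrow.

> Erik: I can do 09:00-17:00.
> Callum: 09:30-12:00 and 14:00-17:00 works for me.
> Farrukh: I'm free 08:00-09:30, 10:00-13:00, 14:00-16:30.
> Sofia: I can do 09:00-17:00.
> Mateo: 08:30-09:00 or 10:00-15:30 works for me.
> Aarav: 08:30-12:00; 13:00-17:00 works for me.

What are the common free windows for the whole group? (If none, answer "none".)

10:00-12:00, 14:00-15:30

Erik ∩ Callum: 09:30-12:00, 14:00-17:00.
Erik ∩ Callum ∩ Farrukh: 10:00-12:00, 14:00-16:30.
Erik ∩ Callum ∩ Farrukh ∩ Sofia: 10:00-12:00, 14:00-16:30.
Erik ∩ Callum ∩ Farrukh ∩ Sofia ∩ Mateo: 10:00-12:00, 14:00-15:30.
Erik ∩ Callum ∩ Farrukh ∩ Sofia ∩ Mateo ∩ Aarav: 10:00-12:00, 14:00-15:30.
So the common availability across everyone is 10:00-12:00, 14:00-15:30.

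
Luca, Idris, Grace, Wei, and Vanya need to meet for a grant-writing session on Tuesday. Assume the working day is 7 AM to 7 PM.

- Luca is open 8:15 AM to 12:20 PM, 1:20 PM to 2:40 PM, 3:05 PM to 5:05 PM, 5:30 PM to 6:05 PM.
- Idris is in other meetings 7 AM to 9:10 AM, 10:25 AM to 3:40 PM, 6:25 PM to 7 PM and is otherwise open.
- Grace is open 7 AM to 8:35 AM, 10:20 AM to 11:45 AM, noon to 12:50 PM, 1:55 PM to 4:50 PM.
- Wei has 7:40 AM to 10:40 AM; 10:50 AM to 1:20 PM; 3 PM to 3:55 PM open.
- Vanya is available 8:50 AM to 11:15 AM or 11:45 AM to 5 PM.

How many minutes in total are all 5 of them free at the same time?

Luca free: 08:15-12:20, 13:20-14:40, 15:05-17:05, 17:30-18:05.
Idris free: 09:10-10:25, 15:40-18:25 (invert busy blocks within the working day).
Grace free: 07:00-08:35, 10:20-11:45, 12:00-12:50, 13:55-16:50.
Wei free: 07:40-10:40, 10:50-13:20, 15:00-15:55.
Vanya free: 08:50-11:15, 11:45-17:00.
Luca ∩ Idris: 09:10-10:25, 15:40-17:05, 17:30-18:05.
Luca ∩ Idris ∩ Grace: 10:20-10:25, 15:40-16:50.
Luca ∩ Idris ∩ Grace ∩ Wei: 10:20-10:25, 15:40-15:55.
Luca ∩ Idris ∩ Grace ∩ Wei ∩ Vanya: 10:20-10:25, 15:40-15:55.
Summing the common windows: 5 + 15 = 20 minutes.

20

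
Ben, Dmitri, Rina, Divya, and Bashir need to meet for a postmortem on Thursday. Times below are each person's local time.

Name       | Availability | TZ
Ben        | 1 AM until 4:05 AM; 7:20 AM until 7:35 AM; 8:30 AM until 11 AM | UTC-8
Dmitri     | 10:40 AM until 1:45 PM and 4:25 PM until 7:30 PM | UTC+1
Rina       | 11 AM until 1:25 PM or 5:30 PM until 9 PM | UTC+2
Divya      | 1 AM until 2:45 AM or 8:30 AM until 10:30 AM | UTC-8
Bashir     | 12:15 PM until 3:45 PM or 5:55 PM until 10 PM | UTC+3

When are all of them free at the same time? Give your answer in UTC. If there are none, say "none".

09:40-10:45, 16:30-18:30

Ben in UTC: 09:00-12:05, 15:20-15:35, 16:30-19:00 (add 8h to convert from UTC-8).
Dmitri in UTC: 09:40-12:45, 15:25-18:30 (subtract 1h to convert from UTC+1).
Rina in UTC: 09:00-11:25, 15:30-19:00 (subtract 2h to convert from UTC+2).
Divya in UTC: 09:00-10:45, 16:30-18:30 (add 8h to convert from UTC-8).
Bashir in UTC: 09:15-12:45, 14:55-19:00 (subtract 3h to convert from UTC+3).
Ben ∩ Dmitri: 09:40-12:05, 15:25-15:35, 16:30-18:30.
Ben ∩ Dmitri ∩ Rina: 09:40-11:25, 15:30-15:35, 16:30-18:30.
Ben ∩ Dmitri ∩ Rina ∩ Divya: 09:40-10:45, 16:30-18:30.
Ben ∩ Dmitri ∩ Rina ∩ Divya ∩ Bashir: 09:40-10:45, 16:30-18:30.
Those are the intersection windows.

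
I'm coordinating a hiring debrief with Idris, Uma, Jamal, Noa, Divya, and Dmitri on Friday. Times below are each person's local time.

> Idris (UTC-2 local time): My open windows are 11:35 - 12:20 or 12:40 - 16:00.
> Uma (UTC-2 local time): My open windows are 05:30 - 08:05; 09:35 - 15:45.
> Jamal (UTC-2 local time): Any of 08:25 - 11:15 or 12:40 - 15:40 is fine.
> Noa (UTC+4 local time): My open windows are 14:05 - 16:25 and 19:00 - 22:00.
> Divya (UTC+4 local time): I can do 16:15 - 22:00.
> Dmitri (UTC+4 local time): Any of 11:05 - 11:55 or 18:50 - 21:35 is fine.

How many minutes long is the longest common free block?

155

Idris in UTC: 13:35-14:20, 14:40-18:00 (add 2h to convert from UTC-2).
Uma in UTC: 07:30-10:05, 11:35-17:45 (add 2h to convert from UTC-2).
Jamal in UTC: 10:25-13:15, 14:40-17:40 (add 2h to convert from UTC-2).
Noa in UTC: 10:05-12:25, 15:00-18:00 (subtract 4h to convert from UTC+4).
Divya in UTC: 12:15-18:00 (subtract 4h to convert from UTC+4).
Dmitri in UTC: 07:05-07:55, 14:50-17:35 (subtract 4h to convert from UTC+4).
Idris ∩ Uma: 13:35-14:20, 14:40-17:45.
Idris ∩ Uma ∩ Jamal: 14:40-17:40.
Idris ∩ Uma ∩ Jamal ∩ Noa: 15:00-17:40.
Idris ∩ Uma ∩ Jamal ∩ Noa ∩ Divya: 15:00-17:40.
Idris ∩ Uma ∩ Jamal ∩ Noa ∩ Divya ∩ Dmitri: 15:00-17:35.
So the common availability across everyone is 15:00-17:35.
The longest is 15:00-17:35 at 155 minutes.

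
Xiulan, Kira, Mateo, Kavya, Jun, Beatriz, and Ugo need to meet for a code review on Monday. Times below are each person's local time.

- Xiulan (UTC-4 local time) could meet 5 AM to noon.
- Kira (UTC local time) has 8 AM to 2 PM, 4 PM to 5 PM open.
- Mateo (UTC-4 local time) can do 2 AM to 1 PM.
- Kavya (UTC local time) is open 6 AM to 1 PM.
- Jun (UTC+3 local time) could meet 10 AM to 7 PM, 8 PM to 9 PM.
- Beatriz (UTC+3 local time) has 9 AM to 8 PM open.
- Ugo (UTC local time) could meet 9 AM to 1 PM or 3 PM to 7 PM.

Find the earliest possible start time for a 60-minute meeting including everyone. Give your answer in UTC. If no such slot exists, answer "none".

09:00

Xiulan in UTC: 09:00-16:00 (add 4h to convert from UTC-4).
Kira in UTC: 08:00-14:00, 16:00-17:00.
Mateo in UTC: 06:00-17:00 (add 4h to convert from UTC-4).
Kavya in UTC: 06:00-13:00.
Jun in UTC: 07:00-16:00, 17:00-18:00 (subtract 3h to convert from UTC+3).
Beatriz in UTC: 06:00-17:00 (subtract 3h to convert from UTC+3).
Ugo in UTC: 09:00-13:00, 15:00-19:00.
Xiulan ∩ Kira: 09:00-14:00.
Xiulan ∩ Kira ∩ Mateo: 09:00-14:00.
Xiulan ∩ Kira ∩ Mateo ∩ Kavya: 09:00-13:00.
Xiulan ∩ Kira ∩ Mateo ∩ Kavya ∩ Jun: 09:00-13:00.
Xiulan ∩ Kira ∩ Mateo ∩ Kavya ∩ Jun ∩ Beatriz: 09:00-13:00.
Xiulan ∩ Kira ∩ Mateo ∩ Kavya ∩ Jun ∩ Beatriz ∩ Ugo: 09:00-13:00.
The first common window of at least 60 minutes is 09:00-13:00, so the earliest start is 09:00.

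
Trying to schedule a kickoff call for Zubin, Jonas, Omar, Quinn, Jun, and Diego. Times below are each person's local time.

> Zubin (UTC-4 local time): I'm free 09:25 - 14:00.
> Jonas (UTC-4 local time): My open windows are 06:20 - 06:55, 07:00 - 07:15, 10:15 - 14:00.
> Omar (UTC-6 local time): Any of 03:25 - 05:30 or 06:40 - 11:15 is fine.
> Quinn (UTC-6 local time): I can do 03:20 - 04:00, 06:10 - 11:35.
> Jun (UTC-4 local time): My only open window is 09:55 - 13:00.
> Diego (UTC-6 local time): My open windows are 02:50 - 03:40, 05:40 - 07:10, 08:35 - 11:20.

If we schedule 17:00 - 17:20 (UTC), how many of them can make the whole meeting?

Zubin in UTC: 13:25-18:00 (add 4h to convert from UTC-4).
Jonas in UTC: 10:20-10:55, 11:00-11:15, 14:15-18:00 (add 4h to convert from UTC-4).
Omar in UTC: 09:25-11:30, 12:40-17:15 (add 6h to convert from UTC-6).
Quinn in UTC: 09:20-10:00, 12:10-17:35 (add 6h to convert from UTC-6).
Jun in UTC: 13:55-17:00 (add 4h to convert from UTC-4).
Diego in UTC: 08:50-09:40, 11:40-13:10, 14:35-17:20 (add 6h to convert from UTC-6).
Zubin, Jonas, Quinn, and Diego can make the full 17:00-17:20 slot — that's 4.

4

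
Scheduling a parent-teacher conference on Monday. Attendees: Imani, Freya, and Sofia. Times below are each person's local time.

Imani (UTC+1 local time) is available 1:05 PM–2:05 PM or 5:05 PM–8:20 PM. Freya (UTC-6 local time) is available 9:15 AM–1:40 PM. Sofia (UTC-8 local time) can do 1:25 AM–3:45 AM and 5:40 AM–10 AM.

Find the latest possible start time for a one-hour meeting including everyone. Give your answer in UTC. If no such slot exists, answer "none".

17:00

Imani in UTC: 12:05-13:05, 16:05-19:20 (subtract 1h to convert from UTC+1).
Freya in UTC: 15:15-19:40 (add 6h to convert from UTC-6).
Sofia in UTC: 09:25-11:45, 13:40-18:00 (add 8h to convert from UTC-8).
Imani ∩ Freya: 16:05-19:20.
Imani ∩ Freya ∩ Sofia: 16:05-18:00.
Those are the intersection windows.
The last common window of at least 60 minutes is 16:05-18:00; a 60-minute meeting can start as late as 17:00 and still end by 18:00.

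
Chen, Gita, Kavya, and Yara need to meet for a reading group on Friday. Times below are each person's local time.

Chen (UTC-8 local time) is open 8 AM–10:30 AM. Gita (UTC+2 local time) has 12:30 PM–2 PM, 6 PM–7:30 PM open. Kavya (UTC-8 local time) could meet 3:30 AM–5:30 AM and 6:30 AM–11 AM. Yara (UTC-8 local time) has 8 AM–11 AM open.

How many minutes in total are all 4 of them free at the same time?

90

Chen in UTC: 16:00-18:30 (add 8h to convert from UTC-8).
Gita in UTC: 10:30-12:00, 16:00-17:30 (subtract 2h to convert from UTC+2).
Kavya in UTC: 11:30-13:30, 14:30-19:00 (add 8h to convert from UTC-8).
Yara in UTC: 16:00-19:00 (add 8h to convert from UTC-8).
Chen ∩ Gita: 16:00-17:30.
Chen ∩ Gita ∩ Kavya: 16:00-17:30.
Chen ∩ Gita ∩ Kavya ∩ Yara: 16:00-17:30.
That's a single block of 90 minutes.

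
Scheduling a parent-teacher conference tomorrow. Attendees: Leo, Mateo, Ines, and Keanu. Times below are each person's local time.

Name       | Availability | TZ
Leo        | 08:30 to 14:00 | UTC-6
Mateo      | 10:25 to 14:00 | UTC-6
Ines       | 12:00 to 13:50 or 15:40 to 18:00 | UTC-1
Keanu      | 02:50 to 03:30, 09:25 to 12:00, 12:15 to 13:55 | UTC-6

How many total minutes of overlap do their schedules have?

125

Leo in UTC: 14:30-20:00 (add 6h to convert from UTC-6).
Mateo in UTC: 16:25-20:00 (add 6h to convert from UTC-6).
Ines in UTC: 13:00-14:50, 16:40-19:00 (add 1h to convert from UTC-1).
Keanu in UTC: 08:50-09:30, 15:25-18:00, 18:15-19:55 (add 6h to convert from UTC-6).
Leo ∩ Mateo: 16:25-20:00.
Leo ∩ Mateo ∩ Ines: 16:40-19:00.
Leo ∩ Mateo ∩ Ines ∩ Keanu: 16:40-18:00, 18:15-19:00.
So the common availability across everyone is 16:40-18:00, 18:15-19:00.
Summing the common windows: 80 + 45 = 125 minutes.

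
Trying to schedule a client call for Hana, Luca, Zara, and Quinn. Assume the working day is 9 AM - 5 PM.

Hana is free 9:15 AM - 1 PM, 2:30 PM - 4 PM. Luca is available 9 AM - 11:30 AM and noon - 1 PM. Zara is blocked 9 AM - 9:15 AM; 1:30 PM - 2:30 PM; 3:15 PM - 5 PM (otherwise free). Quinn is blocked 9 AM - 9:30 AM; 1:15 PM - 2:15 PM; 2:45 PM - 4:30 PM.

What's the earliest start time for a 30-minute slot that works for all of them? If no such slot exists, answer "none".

Hana free: 09:15-13:00, 14:30-16:00.
Luca free: 09:00-11:30, 12:00-13:00.
Zara free: 09:15-13:30, 14:30-15:15 (invert busy blocks within the working day).
Quinn free: 09:30-13:15, 14:15-14:45, 16:30-17:00 (invert busy blocks within the working day).
Hana ∩ Luca: 09:15-11:30, 12:00-13:00.
Hana ∩ Luca ∩ Zara: 09:15-11:30, 12:00-13:00.
Hana ∩ Luca ∩ Zara ∩ Quinn: 09:30-11:30, 12:00-13:00.
The first common window of at least 30 minutes is 09:30-11:30, so the earliest start is 09:30.

09:30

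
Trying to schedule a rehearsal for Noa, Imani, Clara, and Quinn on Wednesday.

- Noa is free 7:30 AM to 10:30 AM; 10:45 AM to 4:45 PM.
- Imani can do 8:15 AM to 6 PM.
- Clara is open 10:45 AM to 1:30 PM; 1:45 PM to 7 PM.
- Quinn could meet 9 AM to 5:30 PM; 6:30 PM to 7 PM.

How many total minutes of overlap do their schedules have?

Noa ∩ Imani: 08:15-10:30, 10:45-16:45.
Noa ∩ Imani ∩ Clara: 10:45-13:30, 13:45-16:45.
Noa ∩ Imani ∩ Clara ∩ Quinn: 10:45-13:30, 13:45-16:45.
Summing the common windows: 165 + 180 = 345 minutes.

345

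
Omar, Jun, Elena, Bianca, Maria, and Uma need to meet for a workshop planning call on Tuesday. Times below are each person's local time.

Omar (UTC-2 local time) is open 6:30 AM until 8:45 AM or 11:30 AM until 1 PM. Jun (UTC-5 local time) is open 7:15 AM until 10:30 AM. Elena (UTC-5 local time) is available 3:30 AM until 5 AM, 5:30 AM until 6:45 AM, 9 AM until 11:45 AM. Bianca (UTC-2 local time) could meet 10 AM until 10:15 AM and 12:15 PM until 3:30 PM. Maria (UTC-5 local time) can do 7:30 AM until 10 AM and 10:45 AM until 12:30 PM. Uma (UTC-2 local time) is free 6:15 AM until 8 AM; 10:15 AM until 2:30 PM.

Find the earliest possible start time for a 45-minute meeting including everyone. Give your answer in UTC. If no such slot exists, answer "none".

Omar in UTC: 08:30-10:45, 13:30-15:00 (add 2h to convert from UTC-2).
Jun in UTC: 12:15-15:30 (add 5h to convert from UTC-5).
Elena in UTC: 08:30-10:00, 10:30-11:45, 14:00-16:45 (add 5h to convert from UTC-5).
Bianca in UTC: 12:00-12:15, 14:15-17:30 (add 2h to convert from UTC-2).
Maria in UTC: 12:30-15:00, 15:45-17:30 (add 5h to convert from UTC-5).
Uma in UTC: 08:15-10:00, 12:15-16:30 (add 2h to convert from UTC-2).
Omar ∩ Jun: 13:30-15:00.
Omar ∩ Jun ∩ Elena: 14:00-15:00.
Omar ∩ Jun ∩ Elena ∩ Bianca: 14:15-15:00.
Omar ∩ Jun ∩ Elena ∩ Bianca ∩ Maria: 14:15-15:00.
Omar ∩ Jun ∩ Elena ∩ Bianca ∩ Maria ∩ Uma: 14:15-15:00.
The first common window of at least 45 minutes is 14:15-15:00, so the earliest start is 14:15.

14:15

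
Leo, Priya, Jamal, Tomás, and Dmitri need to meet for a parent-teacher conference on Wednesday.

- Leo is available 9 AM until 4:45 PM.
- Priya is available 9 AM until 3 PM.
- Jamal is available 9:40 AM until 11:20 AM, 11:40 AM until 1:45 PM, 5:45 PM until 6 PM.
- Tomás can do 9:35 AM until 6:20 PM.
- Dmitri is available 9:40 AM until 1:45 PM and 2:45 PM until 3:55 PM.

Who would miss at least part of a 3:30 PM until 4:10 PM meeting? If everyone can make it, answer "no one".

Leo: free for 15:30-16:10. Priya: not fully free for 15:30-16:10. Jamal: not fully free for 15:30-16:10. Tomás: free for 15:30-16:10. Dmitri: not fully free for 15:30-16:10.

Dmitri, Jamal, Priya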